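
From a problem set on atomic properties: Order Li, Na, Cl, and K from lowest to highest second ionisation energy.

Consider each +1 ion: Li⁺ is the bare [He] core; Na⁺ is the bare [Ne] core; Cl⁺ still has 6 valence electrons; K⁺ is the bare [Ar] core.
Pulling an electron out of a noble-gas core costs far more than removing a remaining valence electron, so K, Na and Li sit at the high end of IE_2.
Approximate IE_2 values (kJ/mol): Li 7298, Na 4562, Cl 2298, K 3052.
Overall IE_2 order: Cl < K < Na < Li.

Cl < K < Na < Li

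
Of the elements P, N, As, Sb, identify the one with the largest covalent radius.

N is in period 2, group 15; P is in period 3, group 15; As is in period 4, group 15; Sb is in period 5, group 15.
Radius decreases left→right (rising Z_eff, same n) and increases top→bottom (higher n).
All are in group 15, so atomic radius increases down the group.
The largest covalent radius among these belongs to Sb.

Sb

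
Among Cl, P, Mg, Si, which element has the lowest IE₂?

Mg

After 1 electron has been removed, what remains? Cl⁺ still has 6 valence electrons; P⁺ still has 4 valence electrons; Mg⁺ still has 1 valence electron; Si⁺ still has 3 valence electrons.
All are still removing valence electrons, so compare the +1 ions as you would atoms: IE_2 generally rises across a period (higher Z_eff) and falls down a group (larger shell), subject to the usual subshell exceptions.
Valence configurations: Cl⁺ [Ne]3s²3p⁴, P⁺ [Ne]3s²3p², Mg⁺ [Ne]3s¹, Si⁺ [Ne]3s²3p¹.
Approximate IE_2 values (kJ/mol): Cl 2298, P 1907, Mg 1451, Si 1577.
So the second ionization energies run Mg < Si < P < Cl.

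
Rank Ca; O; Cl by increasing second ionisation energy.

Ca < Cl < O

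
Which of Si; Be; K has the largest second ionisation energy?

The second ionization energy removes an electron from the +1 ion. For each element: Si⁺ still has 3 valence electrons; Be⁺ still has 1 valence electron; K⁺ is the bare [Ar] core.
Core electrons are held far more tightly than valence electrons, so K tops the IE_2 order.
Valence configurations: Si⁺ [Ne]3s²3p¹, Be⁺ [He]2s¹.
Tabulated IE_2 (kJ/mol): Si 1577, Be 1757, K 3052.
Putting it together, IE_2: Si < Be < K.

K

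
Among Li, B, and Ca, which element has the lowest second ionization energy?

Ca

After 1 electron has been removed, what remains? Li⁺ is the bare [He] core; B⁺ still has 2 valence electrons; Ca⁺ still has 1 valence electron.
Pulling an electron out of a noble-gas core costs far more than removing a remaining valence electron, so Li sits at the high end of IE_2.
Valence configurations: B⁺ [He]2s², Ca⁺ [Ar]4s¹.
The numbers (kJ/mol): Li 7298, B 2427, Ca 1145.
So the second ionization energies run Ca < B < Li.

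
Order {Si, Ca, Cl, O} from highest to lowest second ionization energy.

O > Cl > Si > Ca

IE_2 is the cost of taking one more electron from the +1 cation: Si⁺ still has 3 valence electrons; Ca⁺ still has 1 valence electron; Cl⁺ still has 6 valence electrons; O⁺ still has 5 valence electrons.
All are still removing valence electrons, so compare the +1 ions as you would atoms: IE_2 generally rises across a period (higher Z_eff) and falls down a group (larger shell), subject to the usual subshell exceptions.
Valence configurations: Si⁺ [Ne]3s²3p¹, Ca⁺ [Ar]4s¹, Cl⁺ [Ne]3s²3p⁴, O⁺ [He]2s²2p³.
Tabulated IE_2 (kJ/mol): Si 1577, Ca 1145, Cl 2298, O 3388.
Hence IE_2: Ca < Si < Cl < O.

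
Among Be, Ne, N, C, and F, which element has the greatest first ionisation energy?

Be is in period 2, group 2; C is in period 2, group 14; N is in period 2, group 15; F is in period 2, group 17; Ne is in period 2, group 18.
IE₁ increases left→right with effective nuclear charge and decreases top→bottom as the valence shell moves farther out.
All lie in period 2, so first ionization energy increases left to right.
The greatest first ionisation energy among these belongs to Ne.

Ne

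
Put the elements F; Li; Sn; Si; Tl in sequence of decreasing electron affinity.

EA tends to increase across a period and decrease down a group, though the pattern is less regular than for IE or radius.
Neither a single period nor a single group — weigh both effects.
Li > Tl: period and group pull opposite ways; the down-group shift dominates (60 vs 19 kJ/mol).
Sn > Li: the two effects oppose for this pair; the across-period effect wins (107 vs 60 kJ/mol).
Si > Sn: they share group 14; the group trend gives Si the larger value.
F > Si: relative to Si, both the across-period and down-group shifts push F's electron affinity up.
Tabulated electron affinity (kJ/mol): Li 60, F 328, Si 134, Sn 107, Tl 19.
So from highest to lowest: F > Si > Sn > Li > Tl.

F > Si > Sn > Li > Tl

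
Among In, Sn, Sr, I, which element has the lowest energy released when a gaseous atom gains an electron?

Sr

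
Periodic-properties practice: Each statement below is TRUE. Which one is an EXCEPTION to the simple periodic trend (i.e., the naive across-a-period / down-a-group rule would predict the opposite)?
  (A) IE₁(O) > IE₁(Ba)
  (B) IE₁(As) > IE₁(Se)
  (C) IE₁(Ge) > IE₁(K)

The general trend: first ionisation energy increases across a period and decreases down a group.
(A) O (period 2, group 16) vs Ba (period 6, group 2): the stated order agrees with the simple trend.
(B) As (period 4, group 15) vs Se (period 4, group 16): the stated order contradicts the simple trend.
(C) Ge (period 4, group 14) vs K (period 4, group 1): the stated order agrees with the simple trend.
The exception is (B): Se (4p⁴) ionizes more easily than half-filled As (4p³).

(B)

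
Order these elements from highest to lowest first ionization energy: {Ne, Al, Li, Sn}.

Ne > Sn > Al > Li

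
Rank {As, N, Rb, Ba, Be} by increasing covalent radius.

N, Be, As, Ba, Rb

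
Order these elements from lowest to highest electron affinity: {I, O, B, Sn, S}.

B is in period 2, group 13; O is in period 2, group 16; S is in period 3, group 16; Sn is in period 5, group 14; I is in period 5, group 17.
EA tends to increase across a period and decrease down a group, though the pattern is less regular than for IE or radius.
These span different periods and groups, so the two trends combine.
Sn > B: period and group pull opposite ways; the across-period shift dominates (107 vs 27 kJ/mol).
O > Sn: both effects reinforce here, so O is clearly the higher of the two.
S > O: this pair runs against the simple trend — see the exception note.
I > S: period and group pull opposite ways; the across-period shift dominates (295 vs 200 kJ/mol).
Note the exception: S has a higher electron affinity than O, contrary to the simple trend — the compact 2p subshell of O repels the added electron more than S's larger 3p does.
Tabulated electron affinity (kJ/mol): B 27, O 141, S 200, Sn 107, I 295.
So from lowest to highest: B < Sn < O < S < I.

B < Sn < O < S < I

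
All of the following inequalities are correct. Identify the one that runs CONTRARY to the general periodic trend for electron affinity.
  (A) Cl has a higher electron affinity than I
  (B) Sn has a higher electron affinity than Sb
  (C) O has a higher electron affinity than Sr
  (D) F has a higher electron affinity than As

The general trend: electron affinity increases across a period and decreases down a group.
(A) Cl (period 3, group 17) vs I (period 5, group 17): the stated order agrees with the simple trend.
(B) Sn (period 5, group 14) vs Sb (period 5, group 15): the stated order contradicts the simple trend.
(C) O (period 2, group 16) vs Sr (period 5, group 2): the stated order agrees with the simple trend.
(D) F (period 2, group 17) vs As (period 4, group 15): the stated order agrees with the simple trend.
The exception is (B): adding an electron to Sb's half-filled 5p³ is unfavourable, so Sn has the more exothermic EA.

(B)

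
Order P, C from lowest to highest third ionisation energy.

P, C

After 2 electrons have been removed, what remains? P²⁺ still has 3 valence electrons; C²⁺ still has 2 valence electrons.
All are still removing valence electrons, so compare the +2 ions as you would atoms: IE_3 generally rises across a period (higher Z_eff) and falls down a group (larger shell), subject to the usual subshell exceptions.
Valence configurations: P²⁺ [Ne]3s²3p¹, C²⁺ [He]2s².
Tabulated IE_3 (kJ/mol): P 2914, C 4620.
Hence IE_3: P < C.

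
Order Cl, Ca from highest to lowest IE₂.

Cl, Ca

After 1 electron has been removed, what remains? Cl⁺ still has 6 valence electrons; Ca⁺ still has 1 valence electron.
All are still removing valence electrons, so compare the +1 ions as you would atoms: IE_2 generally rises across a period (higher Z_eff) and falls down a group (larger shell), subject to the usual subshell exceptions.
Valence configurations: Cl⁺ [Ne]3s²3p⁴, Ca⁺ [Ar]4s¹.
Approximate IE_2 values (kJ/mol): Cl 2298, Ca 1145.
Overall IE_2 order: Ca < Cl.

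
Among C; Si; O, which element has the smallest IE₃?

Si

The third ionization energy removes an electron from the +2 ion. For each element: C²⁺ still has 2 valence electrons; Si²⁺ still has 2 valence electrons; O²⁺ still has 4 valence electrons.
All are still removing valence electrons, so compare the +2 ions as you would atoms: IE_3 generally rises across a period (higher Z_eff) and falls down a group (larger shell), subject to the usual subshell exceptions.
Valence configurations: C²⁺ [He]2s², Si²⁺ [Ne]3s², O²⁺ [He]2s²2p².
Approximate IE_3 values (kJ/mol): C 4620, Si 3232, O 5300.
So the third ionization energies run Si < C < O.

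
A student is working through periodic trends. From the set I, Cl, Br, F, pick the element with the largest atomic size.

I

F is in period 2, group 17; Cl is in period 3, group 17; Br is in period 4, group 17; I is in period 5, group 17.
Atomic radius shrinks across a period as nuclear charge pulls the same shell inward, and grows down a group as new shells are added.
All are in group 17, so atomic radius increases down the group.
The largest atomic size among these belongs to I.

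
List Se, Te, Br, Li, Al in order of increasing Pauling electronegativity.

EN rises left→right (higher Z_eff, smaller atoms) and falls top→bottom (larger, more shielded atoms).
Here both period and group differ, so the two effects have to be weighed against each other.
Al > Li: period and group pull opposite ways; the across-period shift dominates (1.61 vs 0.98).
Te > Al: period and group pull opposite ways; the across-period shift dominates (2.10 vs 1.61).
Se > Te: Se sits above Te in group 16, so the down-group effect alone puts Se higher.
Br > Se: Br lies to the right of Se in period 4, so the across-period effect alone puts Br higher.
Tabulated electronegativity (Pauling): Li 0.98, Al 1.61, Se 2.55, Br 2.96, Te 2.10.
So from lowest to highest: Li < Al < Te < Se < Br.

Li, Al, Te, Se, Br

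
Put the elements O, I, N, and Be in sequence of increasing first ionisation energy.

Be < I < O < N

Be is in period 2, group 2; N is in period 2, group 15; O is in period 2, group 16; I is in period 5, group 17.
Across a period the outer electron is held more tightly (higher IE₁); down a group it sits in a higher shell, more shielded, and comes off more easily.
Here both period and group differ, so the two effects have to be weighed against each other.
I > Be: the two effects oppose for this pair; the across-period effect wins (1008 vs 900 kJ/mol).
O > I: period and group pull opposite ways; the down-group shift dominates (1314 vs 1008 kJ/mol).
N > O: this pair runs against the simple trend — see the exception note.
Note the exception: N has a higher first ionization energy than O, contrary to the simple trend — pairing an electron in O's 2p⁴ costs repulsion energy, so O ionizes more easily than half-filled N (2p³).
Approximate values (kJ/mol): Be 900, N 1402, O 1314, I 1008.
So from lowest to highest: Be < I < O < N.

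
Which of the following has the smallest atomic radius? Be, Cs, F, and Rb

Be is in period 2, group 2; F is in period 2, group 17; Rb is in period 5, group 1; Cs is in period 6, group 1.
Atomic radius shrinks across a period as nuclear charge pulls the same shell inward, and grows down a group as new shells are added.
These span different periods and groups, so the two trends combine.
Be > F: Be lies to the left of F in period 2, so the across-period effect alone puts Be larger.
Rb > Be: both effects reinforce here, so Rb is clearly the larger of the two.
Cs > Rb: Cs sits below Rb in group 1, so the down-group effect alone puts Cs larger.
Approximate values (pm): Be 102, F 64, Rb 210, Cs 232.
The smallest atomic radius among these belongs to F.

F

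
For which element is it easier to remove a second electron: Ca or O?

Ca

IE_2 is the cost of taking one more electron from the +1 cation: Ca⁺ still has 1 valence electron; O⁺ still has 5 valence electrons.
All are still removing valence electrons, so compare the +1 ions as you would atoms: IE_2 generally rises across a period (higher Z_eff) and falls down a group (larger shell), subject to the usual subshell exceptions.
Valence configurations: Ca⁺ [Ar]4s¹, O⁺ [He]2s²2p³.
Approximate IE_2 values (kJ/mol): Ca 1145, O 3388.
So the second ionization energies run Ca < O.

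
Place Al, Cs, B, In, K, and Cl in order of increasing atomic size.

Moving right in a period, electrons are added to the same shell under a stronger nuclear pull, so atoms get smaller; moving down, a new shell is opened and atoms get larger.
Neither a single period nor a single group — weigh both effects.
Cl > B: the two effects oppose for this pair; the down-group effect wins (99 vs 85 pm).
Al > Cl: Al lies to the left of Cl in period 3, so the across-period effect alone puts Al larger.
In > Al: they share group 13; the group trend gives In the larger value.
K > In: period and group pull opposite ways; the across-period shift dominates (196 vs 142 pm).
Cs > K: they share group 1; the group trend gives Cs the larger value.
Approximate values (pm): B 85, Al 126, Cl 99, K 196, In 142, Cs 232.
So from smallest to largest: B < Cl < Al < In < K < Cs.

B < Cl < Al < In < K < Cs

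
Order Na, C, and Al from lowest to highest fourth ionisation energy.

Consider each +3 ion: Na³⁺ is already 2 electrons into the core; C³⁺ still has 1 valence electron; Al³⁺ is the bare [Ne] core.
Breaking into a closed-shell core is much more expensive than removing a leftover valence electron — Na and Al have the largest IE_4 here.
The numbers (kJ/mol): Na 9543, C 6223, Al 11577.
So the fourth ionization energies run C < Na < Al.

C < Na < Al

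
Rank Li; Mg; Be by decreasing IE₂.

Li, Be, Mg

The second ionization energy removes an electron from the +1 ion. For each element: Li⁺ is the bare [He] core; Mg⁺ still has 1 valence electron; Be⁺ still has 1 valence electron.
Core electrons are held far more tightly than valence electrons, so Li tops the IE_2 order.
Valence configurations: Mg⁺ [Ne]3s¹, Be⁺ [He]2s¹.
Tabulated IE_2 (kJ/mol): Li 7298, Mg 1451, Be 1757.
Overall IE_2 order: Mg < Be < Li.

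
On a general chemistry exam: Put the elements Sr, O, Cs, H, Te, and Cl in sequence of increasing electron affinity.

Adding an electron releases more energy for atoms nearer the top right (short of the noble gases).
These span different periods and groups, so the two trends combine.
Cs > Sr: this pair runs against the simple trend — see the exception note.
H > Cs: H sits above Cs in group 1, so the down-group effect alone puts H higher.
O > H: period and group pull opposite ways; the across-period shift dominates (141 vs 73 kJ/mol).
Te > O: this pair runs against the simple trend — see the exception note.
Cl > Te: both effects reinforce here, so Cl is clearly the higher of the two.
Note the exception: Cs has a higher electron affinity than Sr, contrary to the simple trend — adding an electron to Sr (ns²) has to open a new, higher-energy np subshell, which is unfavourable.
Note the exception: Te has a higher electron affinity than O, contrary to the simple trend — O's compact 2p subshell gives strong electron–electron repulsion on the added electron.
For reference (kJ/mol): H 73, O 141, Cl 349, Sr 5, Te 190, Cs 46.
So from lowest to highest: Sr < Cs < H < O < Te < Cl.

Sr, Cs, H, O, Te, Cl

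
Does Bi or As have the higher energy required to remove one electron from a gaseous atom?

Across a period the outer electron is held more tightly (higher IE₁); down a group it sits in a higher shell, more shielded, and comes off more easily.
All are in group 15, so first ionization energy increases up the group.
So As has the higher energy required to remove one electron from a gaseous atom (As > Bi).

As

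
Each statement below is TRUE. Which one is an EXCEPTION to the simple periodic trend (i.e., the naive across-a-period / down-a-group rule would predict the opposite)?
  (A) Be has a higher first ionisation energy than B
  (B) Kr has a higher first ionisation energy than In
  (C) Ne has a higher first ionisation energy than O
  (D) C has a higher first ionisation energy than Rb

(A)

The general trend: first ionisation energy increases across a period and decreases down a group.
(A) Be (period 2, group 2) vs B (period 2, group 13): the stated order contradicts the simple trend.
(B) Kr (period 4, group 18) vs In (period 5, group 13): the stated order agrees with the simple trend.
(C) Ne (period 2, group 18) vs O (period 2, group 16): the stated order agrees with the simple trend.
(D) C (period 2, group 14) vs Rb (period 5, group 1): the stated order agrees with the simple trend.
The exception is (A): removing B's lone 2p electron is easier than breaking Be's filled 2s².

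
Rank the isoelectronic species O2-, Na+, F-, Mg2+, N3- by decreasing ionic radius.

N3- > O2- > F- > Na+ > Mg2+

All of these have 10 electrons, so size is governed by nuclear charge alone: the more protons, the stronger the pull on the same electron cloud, and the smaller the ion.
Nuclear charges: Mg2+ (Z=12), Na+ (Z=11), F- (Z=9), O2- (Z=8), N3- (Z=7).
Largest to smallest: N3- > O2- > F- > Na+ > Mg2+.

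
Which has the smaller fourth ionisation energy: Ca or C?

After 3 electrons have been removed, what remains? Ca³⁺ is already 1 electron into the core; C³⁺ still has 1 valence electron.
Pulling an electron out of a noble-gas core costs far more than removing a remaining valence electron, so Ca sits at the high end of IE_4.
Approximate IE_4 values (kJ/mol): Ca 6491, C 6223.
So the fourth ionization energies run C < Ca.

C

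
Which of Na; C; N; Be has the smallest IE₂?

Be

Consider each +1 ion: Na⁺ is the bare [Ne] core; C⁺ still has 3 valence electrons; N⁺ still has 4 valence electrons; Be⁺ still has 1 valence electron.
Core electrons are held far more tightly than valence electrons, so Na tops the IE_2 order.
Valence configurations: C⁺ [He]2s²2p¹, N⁺ [He]2s²2p², Be⁺ [He]2s¹.
The numbers (kJ/mol): Na 4562, C 2353, N 2856, Be 1757.
Putting it together, IE_2: Be < C < N < Na.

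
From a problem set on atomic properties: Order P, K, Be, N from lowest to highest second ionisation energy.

Be < P < N < K

The second ionization energy removes an electron from the +1 ion. For each element: P⁺ still has 4 valence electrons; K⁺ is the bare [Ar] core; Be⁺ still has 1 valence electron; N⁺ still has 4 valence electrons.
Core electrons are held far more tightly than valence electrons, so K tops the IE_2 order.
Valence configurations: P⁺ [Ne]3s²3p², Be⁺ [He]2s¹, N⁺ [He]2s²2p².
Approximate IE_2 values (kJ/mol): P 1907, K 3052, Be 1757, N 2856.
Overall IE_2 order: Be < P < N < K.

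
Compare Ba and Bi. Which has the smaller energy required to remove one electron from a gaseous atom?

Ba is in period 6, group 2; Bi is in period 6, group 15.
IE₁ increases left→right with effective nuclear charge and decreases top→bottom as the valence shell moves farther out.
All lie in period 6, so first ionization energy increases left to right.
So Ba has the smaller energy required to remove one electron from a gaseous atom (Ba < Bi).

Ba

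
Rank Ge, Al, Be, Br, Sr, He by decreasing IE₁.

He, Br, Be, Ge, Al, Sr

He is in period 1, group 18; Be is in period 2, group 2; Al is in period 3, group 13; Ge is in period 4, group 14; Br is in period 4, group 17; Sr is in period 5, group 2.
Across a period the outer electron is held more tightly (higher IE₁); down a group it sits in a higher shell, more shielded, and comes off more easily.
These span different periods and groups, so the two trends combine.
Al > Sr: both effects reinforce here, so Al is clearly the higher of the two.
Ge > Al: period and group pull opposite ways; the across-period shift dominates (762 vs 578 kJ/mol).
Be > Ge: the two effects oppose for this pair; the down-group effect wins (900 vs 762 kJ/mol).
Br > Be: period and group pull opposite ways; the across-period shift dominates (1140 vs 900 kJ/mol).
He > Br: relative to Br, both the across-period and down-group shifts push He's first ionization energy up.
For reference (kJ/mol): He 2372, Be 900, Al 578, Ge 762, Br 1140, Sr 550.
So from highest to lowest: He > Br > Be > Ge > Al > Sr.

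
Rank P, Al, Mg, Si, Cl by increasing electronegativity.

Mg, Al, Si, P, Cl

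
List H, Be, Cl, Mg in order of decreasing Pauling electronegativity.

Cl, H, Be, Mg

EN rises left→right (higher Z_eff, smaller atoms) and falls top→bottom (larger, more shielded atoms).
These span different periods and groups, so the two trends combine.
Be > Mg: they share group 2; the group trend gives Be the larger value.
H > Be: period and group pull opposite ways; the down-group shift dominates (2.20 vs 1.57).
Cl > H: the two effects oppose for this pair; the across-period effect wins (3.16 vs 2.20).
Approximate values (Pauling): H 2.20, Be 1.57, Mg 1.31, Cl 3.16.
So from highest to lowest: Cl > H > Be > Mg.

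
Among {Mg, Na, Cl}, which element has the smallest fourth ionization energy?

Cl

IE_4 is the cost of taking one more electron from the +3 cation: Mg³⁺ is already 1 electron into the core; Na³⁺ is already 2 electrons into the core; Cl³⁺ still has 4 valence electrons.
Pulling an electron out of a noble-gas core costs far more than removing a remaining valence electron, so Na and Mg sit at the high end of IE_4.
The numbers (kJ/mol): Mg 10543, Na 9543, Cl 5159.
Hence IE_4: Cl < Na < Mg.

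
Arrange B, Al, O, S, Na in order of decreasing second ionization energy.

Na, O, B, S, Al

After 1 electron has been removed, what remains? B⁺ still has 2 valence electrons; Al⁺ still has 2 valence electrons; O⁺ still has 5 valence electrons; S⁺ still has 5 valence electrons; Na⁺ is the bare [Ne] core.
Core electrons are held far more tightly than valence electrons, so Na tops the IE_2 order.
Valence configurations: B⁺ [He]2s², Al⁺ [Ne]3s², O⁺ [He]2s²2p³, S⁺ [Ne]3s²3p³.
Tabulated IE_2 (kJ/mol): B 2427, Al 1817, O 3388, S 2252, Na 4562.
Overall IE_2 order: Al < S < B < O < Na.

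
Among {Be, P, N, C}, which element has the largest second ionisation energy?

After 1 electron has been removed, what remains? Be⁺ still has 1 valence electron; P⁺ still has 4 valence electrons; N⁺ still has 4 valence electrons; C⁺ still has 3 valence electrons.
All are still removing valence electrons, so compare the +1 ions as you would atoms: IE_2 generally rises across a period (higher Z_eff) and falls down a group (larger shell), subject to the usual subshell exceptions.
Valence configurations: Be⁺ [He]2s¹, P⁺ [Ne]3s²3p², N⁺ [He]2s²2p², C⁺ [He]2s²2p¹.
The numbers (kJ/mol): Be 1757, P 1907, N 2856, C 2353.
Overall IE_2 order: Be < P < C < N.

N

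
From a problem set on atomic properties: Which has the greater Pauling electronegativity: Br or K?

Smaller atoms with higher effective nuclear charge are more electronegative.
All lie in period 4, so electronegativity increases left to right.
So Br has the greater Pauling electronegativity (Br > K).

Br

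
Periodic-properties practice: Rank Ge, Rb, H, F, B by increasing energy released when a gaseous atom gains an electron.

B < Rb < H < Ge < F

H is in period 1, group 1; B is in period 2, group 13; F is in period 2, group 17; Ge is in period 4, group 14; Rb is in period 5, group 1.
EA tends to increase across a period and decrease down a group, though the pattern is less regular than for IE or radius.
Here both period and group differ, so the two effects have to be weighed against each other.
Rb > B: this pair runs against the simple trend — see the exception note.
H > Rb: they share group 1; the group trend gives H the larger value.
Ge > H: the two effects oppose for this pair; the across-period effect wins (119 vs 73 kJ/mol).
F > Ge: relative to Ge, both the across-period and down-group shifts push F's electron affinity up.
Note the exception: Rb has a higher electron affinity than B, contrary to the simple trend — B's ns²np¹ configuration gives only a small electron affinity — the sparsely filled np subshell binds an added electron weakly.
Approximate values (kJ/mol): H 73, B 27, F 328, Ge 119, Rb 47.
So from lowest to highest: B < Rb < H < Ge < F.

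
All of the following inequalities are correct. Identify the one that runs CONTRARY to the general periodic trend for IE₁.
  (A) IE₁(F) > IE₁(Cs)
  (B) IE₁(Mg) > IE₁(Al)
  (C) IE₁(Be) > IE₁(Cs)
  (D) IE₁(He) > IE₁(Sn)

(B)

The general trend: IE₁ increases across a period and decreases down a group.
(A) F (period 2, group 17) vs Cs (period 6, group 1): the stated order agrees with the simple trend.
(B) Mg (period 3, group 2) vs Al (period 3, group 13): the stated order contradicts the simple trend.
(C) Be (period 2, group 2) vs Cs (period 6, group 1): the stated order agrees with the simple trend.
(D) He (period 1, group 18) vs Sn (period 5, group 14): the stated order agrees with the simple trend.
The exception is (B): Al's single 3p electron is easier to remove than one from Mg's filled 3s².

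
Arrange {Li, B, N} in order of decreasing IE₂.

After 1 electron has been removed, what remains? Li⁺ is the bare [He] core; B⁺ still has 2 valence electrons; N⁺ still has 4 valence electrons.
Breaking into a closed-shell core is much more expensive than removing a leftover valence electron — Li has the largest IE_2 here.
Valence configurations: B⁺ [He]2s², N⁺ [He]2s²2p².
Tabulated IE_2 (kJ/mol): Li 7298, B 2427, N 2856.
Overall IE_2 order: B < N < Li.

Li, N, B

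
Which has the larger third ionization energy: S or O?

The third ionization energy removes an electron from the +2 ion. For each element: S²⁺ still has 4 valence electrons; O²⁺ still has 4 valence electrons.
All are still removing valence electrons, so compare the +2 ions as you would atoms: IE_3 generally rises across a period (higher Z_eff) and falls down a group (larger shell), subject to the usual subshell exceptions.
Valence configurations: S²⁺ [Ne]3s²3p², O²⁺ [He]2s²2p².
The numbers (kJ/mol): S 3357, O 5300.
Hence IE_3: S < O.

O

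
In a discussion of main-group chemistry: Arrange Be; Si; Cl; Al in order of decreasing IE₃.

Be > Cl > Si > Al

Consider each +2 ion: Be²⁺ is the bare [He] core; Si²⁺ still has 2 valence electrons; Cl²⁺ still has 5 valence electrons; Al²⁺ still has 1 valence electron.
Breaking into a closed-shell core is much more expensive than removing a leftover valence electron — Be has the largest IE_3 here.
Valence configurations: Si²⁺ [Ne]3s², Cl²⁺ [Ne]3s²3p³, Al²⁺ [Ne]3s¹.
Approximate IE_3 values (kJ/mol): Be 14849, Si 3232, Cl 3822, Al 2745.
Hence IE_3: Al < Si < Cl < Be.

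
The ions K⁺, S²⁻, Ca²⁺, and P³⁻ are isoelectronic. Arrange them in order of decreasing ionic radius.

P³⁻ > S²⁻ > K⁺ > Ca²⁺

All of these have 18 electrons, so size is governed by nuclear charge alone: the more protons, the stronger the pull on the same electron cloud, and the smaller the ion.
Nuclear charges: Ca²⁺ (Z=20), K⁺ (Z=19), S²⁻ (Z=16), P³⁻ (Z=15).
Largest to smallest: P³⁻ > S²⁻ > K⁺ > Ca²⁺.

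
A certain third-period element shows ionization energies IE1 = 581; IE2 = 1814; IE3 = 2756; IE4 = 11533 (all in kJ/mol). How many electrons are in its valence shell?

Look for the largest jump between consecutive ionization energies: IE4/IE3 ≈ 4.2, far larger than any earlier ratio.
That jump marks the point where a core electron is being removed. So the atom has 3 valence electrons.

3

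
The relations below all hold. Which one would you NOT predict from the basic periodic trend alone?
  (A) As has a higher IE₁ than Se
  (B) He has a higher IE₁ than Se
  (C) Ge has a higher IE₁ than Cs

(A)

The general trend: IE₁ increases across a period and decreases down a group.
(A) As (period 4, group 15) vs Se (period 4, group 16): the stated order contradicts the simple trend.
(B) He (period 1, group 18) vs Se (period 4, group 16): the stated order agrees with the simple trend.
(C) Ge (period 4, group 14) vs Cs (period 6, group 1): the stated order agrees with the simple trend.
The exception is (A): Se (4p⁴) ionizes more easily than half-filled As (4p³).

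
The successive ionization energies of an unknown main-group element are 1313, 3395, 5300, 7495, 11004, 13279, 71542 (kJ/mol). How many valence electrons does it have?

6

Look for the largest jump between consecutive ionization energies: IE7/IE6 ≈ 5.4, far larger than any earlier ratio.
That jump marks the point where a core electron is being removed. So the atom has 6 valence electrons.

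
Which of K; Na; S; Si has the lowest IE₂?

Si

IE_2 is the cost of taking one more electron from the +1 cation: K⁺ is the bare [Ar] core; Na⁺ is the bare [Ne] core; S⁺ still has 5 valence electrons; Si⁺ still has 3 valence electrons.
Breaking into a closed-shell core is much more expensive than removing a leftover valence electron — K and Na have the largest IE_2 here.
Valence configurations: S⁺ [Ne]3s²3p³, Si⁺ [Ne]3s²3p¹.
Approximate IE_2 values (kJ/mol): K 3052, Na 4562, S 2252, Si 1577.
Hence IE_2: Si < S < K < Na.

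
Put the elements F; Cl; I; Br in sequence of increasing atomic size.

F < Cl < Br < I

Atomic radius shrinks across a period as nuclear charge pulls the same shell inward, and grows down a group as new shells are added.
All are in group 17, so atomic radius increases down the group.
So from smallest to largest: F < Cl < Br < I.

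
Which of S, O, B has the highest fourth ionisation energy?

B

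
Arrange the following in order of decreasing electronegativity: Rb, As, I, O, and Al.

O is in period 2, group 16; Al is in period 3, group 13; As is in period 4, group 15; Rb is in period 5, group 1; I is in period 5, group 17.
Smaller atoms with higher effective nuclear charge are more electronegative.
These span different periods and groups, so the two trends combine.
Al > Rb: both effects reinforce here, so Al is clearly the higher of the two.
As > Al: the two effects oppose for this pair; the across-period effect wins (2.18 vs 1.61).
I > As: period and group pull opposite ways; the across-period shift dominates (2.66 vs 2.18).
O > I: period and group pull opposite ways; the down-group shift dominates (3.44 vs 2.66).
For reference (Pauling): O 3.44, Al 1.61, As 2.18, Rb 0.82, I 2.66.
So from highest to lowest: O > I > As > Al > Rb.

O > I > As > Al > Rb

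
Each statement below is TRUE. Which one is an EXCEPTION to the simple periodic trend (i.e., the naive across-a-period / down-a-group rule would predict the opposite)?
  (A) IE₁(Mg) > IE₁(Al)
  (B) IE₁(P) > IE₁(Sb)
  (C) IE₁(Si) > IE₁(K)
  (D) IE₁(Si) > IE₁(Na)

(A)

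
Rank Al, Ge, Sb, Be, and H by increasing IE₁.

Al < Ge < Sb < Be < H

Removing the outermost electron gets harder across a period and easier down a group.
A diagonal step moves right (one effect) and down (the opposite effect) at once.
Ge > Al: period and group pull opposite ways; the across-period shift dominates (762 vs 578 kJ/mol).
Sb > Ge: the two effects oppose for this pair; the across-period effect wins (831 vs 762 kJ/mol).
Be > Sb: the two effects oppose for this pair; the down-group effect wins (900 vs 831 kJ/mol).
H > Be: period and group pull opposite ways; the down-group shift dominates (1312 vs 900 kJ/mol).
Tabulated first ionization energy (kJ/mol): H 1312, Be 900, Al 578, Ge 762, Sb 831.
So from lowest to highest: Al < Ge < Sb < Be < H.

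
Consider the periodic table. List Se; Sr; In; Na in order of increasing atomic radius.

Na is in period 3, group 1; Se is in period 4, group 16; Sr is in period 5, group 2; In is in period 5, group 13.
Moving right in a period, electrons are added to the same shell under a stronger nuclear pull, so atoms get smaller; moving down, a new shell is opened and atoms get larger.
These span different periods and groups, so the two trends combine.
In > Se: both effects reinforce here, so In is clearly the larger of the two.
Na > In: the two effects oppose for this pair; the across-period effect wins (155 vs 142 pm).
Sr > Na: the two effects oppose for this pair; the down-group effect wins (185 vs 155 pm).
For reference (pm): Na 155, Se 116, Sr 185, In 142.
So from smallest to largest: Se < In < Na < Sr.

Se < In < Na < Sr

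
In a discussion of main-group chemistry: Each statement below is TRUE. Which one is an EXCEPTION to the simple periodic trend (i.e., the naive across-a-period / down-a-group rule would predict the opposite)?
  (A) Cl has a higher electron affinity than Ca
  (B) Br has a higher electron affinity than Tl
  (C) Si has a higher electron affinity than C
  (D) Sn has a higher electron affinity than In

(C)

The general trend: electron affinity increases across a period and decreases down a group.
(A) Cl (period 3, group 17) vs Ca (period 4, group 2): the stated order agrees with the simple trend.
(B) Br (period 4, group 17) vs Tl (period 6, group 13): the stated order agrees with the simple trend.
(C) Si (period 3, group 14) vs C (period 2, group 14): the stated order contradicts the simple trend.
(D) Sn (period 5, group 14) vs In (period 5, group 13): the stated order agrees with the simple trend.
The exception is (C): Si's larger, more diffuse 3p orbitals accept an added electron slightly more readily than C's compact 2p.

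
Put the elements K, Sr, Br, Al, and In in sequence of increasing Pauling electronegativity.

K, Sr, Al, In, Br

Electronegativity increases across a period and decreases down a group, tracking effective nuclear charge and atomic size.
Neither a single period nor a single group — weigh both effects.
Sr > K: period and group pull opposite ways; the across-period shift dominates (0.95 vs 0.82).
Al > Sr: both effects reinforce here, so Al is clearly the higher of the two.
In > Al: this pair runs against the simple trend — see the exception note.
Br > In: both effects reinforce here, so Br is clearly the higher of the two.
Note the exception: In has a higher electronegativity than Al, contrary to the simple trend — poor shielding by filled d (and f) subshells raises the heavier element's effective nuclear charge more than the simple down-group trend predicts.
Tabulated electronegativity (Pauling): Al 1.61, K 0.82, Br 2.96, Sr 0.95, In 1.78.
So from lowest to highest: K < Sr < Al < In < Br.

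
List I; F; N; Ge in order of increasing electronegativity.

Ge, I, N, F

N is in period 2, group 15; F is in period 2, group 17; Ge is in period 4, group 14; I is in period 5, group 17.
EN rises left→right (higher Z_eff, smaller atoms) and falls top→bottom (larger, more shielded atoms).
These span different periods and groups, so the two trends combine.
I > Ge: period and group pull opposite ways; the across-period shift dominates (2.66 vs 2.01).
N > I: period and group pull opposite ways; the down-group shift dominates (3.04 vs 2.66).
F > N: F lies to the right of N in period 2, so the across-period effect alone puts F higher.
Tabulated electronegativity (Pauling): N 3.04, F 3.98, Ge 2.01, I 2.66.
So from lowest to highest: Ge < I < N < F.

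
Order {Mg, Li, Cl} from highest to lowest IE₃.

Li > Mg > Cl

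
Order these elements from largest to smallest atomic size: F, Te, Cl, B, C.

B is in period 2, group 13; C is in period 2, group 14; F is in period 2, group 17; Cl is in period 3, group 17; Te is in period 5, group 16.
Atomic radius shrinks across a period as nuclear charge pulls the same shell inward, and grows down a group as new shells are added.
Neither a single period nor a single group — weigh both effects.
C > F: both are in period 2; the period trend gives C the larger value.
B > C: both are in period 2; the period trend gives B the larger value.
Cl > B: the two effects oppose for this pair; the down-group effect wins (99 vs 85 pm).
Te > Cl: both effects reinforce here, so Te is clearly the larger of the two.
Tabulated atomic radius (pm): B 85, C 75, F 64, Cl 99, Te 136.
So from largest to smallest: Te > Cl > B > C > F.

Te, Cl, B, C, F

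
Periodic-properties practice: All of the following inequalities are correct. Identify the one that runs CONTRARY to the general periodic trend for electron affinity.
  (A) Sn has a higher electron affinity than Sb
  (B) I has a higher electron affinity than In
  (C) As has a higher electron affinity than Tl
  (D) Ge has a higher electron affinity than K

The general trend: electron affinity increases across a period and decreases down a group.
(A) Sn (period 5, group 14) vs Sb (period 5, group 15): the stated order contradicts the simple trend.
(B) I (period 5, group 17) vs In (period 5, group 13): the stated order agrees with the simple trend.
(C) As (period 4, group 15) vs Tl (period 6, group 13): the stated order agrees with the simple trend.
(D) Ge (period 4, group 14) vs K (period 4, group 1): the stated order agrees with the simple trend.
The exception is (A): adding an electron to Sb's half-filled 5p³ is unfavourable, so Sn has the more exothermic EA.

(A)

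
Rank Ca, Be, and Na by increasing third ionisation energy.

The third ionization energy removes an electron from the +2 ion. For each element: Ca²⁺ is the bare [Ar] core; Be²⁺ is the bare [He] core; Na²⁺ is already 1 electron into the core.
All of these are removing an electron from a noble-gas core or deeper; the smaller core (lower principal quantum number) is held far more tightly, and within a period the higher nuclear charge binds the same core more tightly.
The numbers (kJ/mol): Ca 4912, Be 14849, Na 6910.
Putting it together, IE_3: Ca < Na < Be.

Ca, Na, Be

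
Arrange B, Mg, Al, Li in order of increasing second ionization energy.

Mg, Al, B, Li

IE_2 is the cost of taking one more electron from the +1 cation: B⁺ still has 2 valence electrons; Mg⁺ still has 1 valence electron; Al⁺ still has 2 valence electrons; Li⁺ is the bare [He] core.
Core electrons are held far more tightly than valence electrons, so Li tops the IE_2 order.
Valence configurations: B⁺ [He]2s², Mg⁺ [Ne]3s¹, Al⁺ [Ne]3s².
Approximate IE_2 values (kJ/mol): B 2427, Mg 1451, Al 1817, Li 7298.
Hence IE_2: Mg < Al < B < Li.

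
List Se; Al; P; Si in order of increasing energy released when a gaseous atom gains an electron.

Al is in period 3, group 13; Si is in period 3, group 14; P is in period 3, group 15; Se is in period 4, group 16.
Atoms with high Z_eff and room in the valence shell (especially the halogens) have the most exothermic electron affinities.
Here both period and group differ, so the two effects have to be weighed against each other.
P > Al: P lies to the right of Al in period 3, so the across-period effect alone puts P higher.
Si > P: this pair runs against the simple trend — see the exception note.
Se > Si: period and group pull opposite ways; the across-period shift dominates (195 vs 134 kJ/mol).
Note the exception: Si has a higher electron affinity than P, contrary to the simple trend — adding an electron to P's half-filled 3p³ is unfavourable, so Si (3p²) has the more exothermic EA.
Tabulated electron affinity (kJ/mol): Al 42, Si 134, P 72, Se 195.
So from lowest to highest: Al < P < Si < Se.

Al, P, Si, Se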